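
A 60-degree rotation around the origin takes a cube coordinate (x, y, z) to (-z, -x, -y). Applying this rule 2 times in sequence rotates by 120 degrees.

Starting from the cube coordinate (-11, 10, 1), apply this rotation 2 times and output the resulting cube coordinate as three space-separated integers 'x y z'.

Start: (-11, 10, 1)
Step 1: (-11, 10, 1) -> (-(1), -(-11), -(10)) = (-1, 11, -10)
Step 2: (-1, 11, -10) -> (-(-10), -(-1), -(11)) = (10, 1, -11)

Answer: 10 1 -11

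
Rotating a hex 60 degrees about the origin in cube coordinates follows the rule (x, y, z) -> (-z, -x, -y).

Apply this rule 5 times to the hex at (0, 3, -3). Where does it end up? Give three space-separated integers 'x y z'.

Start: (0, 3, -3)
Step 1: (0, 3, -3) -> (-(-3), -(0), -(3)) = (3, 0, -3)
Step 2: (3, 0, -3) -> (-(-3), -(3), -(0)) = (3, -3, 0)
Step 3: (3, -3, 0) -> (-(0), -(3), -(-3)) = (0, -3, 3)
Step 4: (0, -3, 3) -> (-(3), -(0), -(-3)) = (-3, 0, 3)
Step 5: (-3, 0, 3) -> (-(3), -(-3), -(0)) = (-3, 3, 0)

Answer: -3 3 0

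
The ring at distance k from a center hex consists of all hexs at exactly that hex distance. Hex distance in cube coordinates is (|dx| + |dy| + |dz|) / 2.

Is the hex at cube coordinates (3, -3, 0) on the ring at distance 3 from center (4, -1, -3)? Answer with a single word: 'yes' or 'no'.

Answer: yes

Derivation:
|px - cx| = |3 - 4| = 1
|py - cy| = |-3 - (-1)| = 2
|pz - cz| = |0 - (-3)| = 3
distance = (1+2+3)/2 = 6/2 = 3
radius = 3; distance == radius -> yes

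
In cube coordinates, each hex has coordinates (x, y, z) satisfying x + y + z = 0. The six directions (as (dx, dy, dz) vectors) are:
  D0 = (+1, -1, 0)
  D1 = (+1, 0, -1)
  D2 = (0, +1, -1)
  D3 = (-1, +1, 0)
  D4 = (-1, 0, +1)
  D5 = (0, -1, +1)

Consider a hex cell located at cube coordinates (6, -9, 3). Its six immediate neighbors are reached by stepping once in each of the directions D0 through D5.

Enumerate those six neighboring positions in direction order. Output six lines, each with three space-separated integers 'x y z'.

Center: (6, -9, 3). Add each direction:
  D0: (6, -9, 3) + (1, -1, 0) = (7, -10, 3)
  D1: (6, -9, 3) + (1, 0, -1) = (7, -9, 2)
  D2: (6, -9, 3) + (0, 1, -1) = (6, -8, 2)
  D3: (6, -9, 3) + (-1, 1, 0) = (5, -8, 3)
  D4: (6, -9, 3) + (-1, 0, 1) = (5, -9, 4)
  D5: (6, -9, 3) + (0, -1, 1) = (6, -10, 4)

Answer: 7 -10 3
7 -9 2
6 -8 2
5 -8 3
5 -9 4
6 -10 4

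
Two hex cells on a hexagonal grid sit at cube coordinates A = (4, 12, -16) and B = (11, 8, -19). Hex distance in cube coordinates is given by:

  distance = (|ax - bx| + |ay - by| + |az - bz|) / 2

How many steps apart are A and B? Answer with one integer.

|ax - bx| = |4 - 11| = 7
|ay - by| = |12 - 8| = 4
|az - bz| = |-16 - (-19)| = 3
distance = (7 + 4 + 3) / 2 = 14 / 2 = 7

Answer: 7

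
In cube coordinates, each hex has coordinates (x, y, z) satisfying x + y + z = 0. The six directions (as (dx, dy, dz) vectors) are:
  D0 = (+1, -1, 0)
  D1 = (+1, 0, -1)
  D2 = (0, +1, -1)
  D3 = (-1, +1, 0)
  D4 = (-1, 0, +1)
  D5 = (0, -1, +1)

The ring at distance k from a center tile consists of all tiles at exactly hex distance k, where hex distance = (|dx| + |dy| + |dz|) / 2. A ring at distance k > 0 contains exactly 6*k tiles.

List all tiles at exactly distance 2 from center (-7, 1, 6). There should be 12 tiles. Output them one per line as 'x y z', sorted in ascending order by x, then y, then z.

Answer: -9 1 8
-9 2 7
-9 3 6
-8 0 8
-8 3 5
-7 -1 8
-7 3 4
-6 -1 7
-6 2 4
-5 -1 6
-5 0 5
-5 1 4

Derivation:
Walk ring at distance 2 from (-7, 1, 6):
Start at center + D4*2 = (-9, 1, 8)
  hex 0: (-9, 1, 8)
  hex 1: (-8, 0, 8)
  hex 2: (-7, -1, 8)
  hex 3: (-6, -1, 7)
  hex 4: (-5, -1, 6)
  hex 5: (-5, 0, 5)
  hex 6: (-5, 1, 4)
  hex 7: (-6, 2, 4)
  hex 8: (-7, 3, 4)
  hex 9: (-8, 3, 5)
  hex 10: (-9, 3, 6)
  hex 11: (-9, 2, 7)
Sorted: 12 hexes.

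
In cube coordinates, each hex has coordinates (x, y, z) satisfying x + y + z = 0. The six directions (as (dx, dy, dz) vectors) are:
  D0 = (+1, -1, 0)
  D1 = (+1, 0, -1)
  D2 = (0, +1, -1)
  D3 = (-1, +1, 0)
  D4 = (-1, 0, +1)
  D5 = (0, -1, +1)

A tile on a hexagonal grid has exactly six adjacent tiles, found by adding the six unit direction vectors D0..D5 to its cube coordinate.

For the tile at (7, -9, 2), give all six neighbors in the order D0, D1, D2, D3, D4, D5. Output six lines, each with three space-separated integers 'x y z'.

Answer: 8 -10 2
8 -9 1
7 -8 1
6 -8 2
6 -9 3
7 -10 3

Derivation:
Center: (7, -9, 2). Add each direction:
  D0: (7, -9, 2) + (1, -1, 0) = (8, -10, 2)
  D1: (7, -9, 2) + (1, 0, -1) = (8, -9, 1)
  D2: (7, -9, 2) + (0, 1, -1) = (7, -8, 1)
  D3: (7, -9, 2) + (-1, 1, 0) = (6, -8, 2)
  D4: (7, -9, 2) + (-1, 0, 1) = (6, -9, 3)
  D5: (7, -9, 2) + (0, -1, 1) = (7, -10, 3)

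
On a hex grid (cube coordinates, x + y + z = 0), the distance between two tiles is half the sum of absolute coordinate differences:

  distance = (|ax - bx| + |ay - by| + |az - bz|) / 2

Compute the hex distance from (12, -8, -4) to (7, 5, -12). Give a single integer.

Answer: 13

Derivation:
|ax - bx| = |12 - 7| = 5
|ay - by| = |-8 - 5| = 13
|az - bz| = |-4 - (-12)| = 8
distance = (5 + 13 + 8) / 2 = 26 / 2 = 13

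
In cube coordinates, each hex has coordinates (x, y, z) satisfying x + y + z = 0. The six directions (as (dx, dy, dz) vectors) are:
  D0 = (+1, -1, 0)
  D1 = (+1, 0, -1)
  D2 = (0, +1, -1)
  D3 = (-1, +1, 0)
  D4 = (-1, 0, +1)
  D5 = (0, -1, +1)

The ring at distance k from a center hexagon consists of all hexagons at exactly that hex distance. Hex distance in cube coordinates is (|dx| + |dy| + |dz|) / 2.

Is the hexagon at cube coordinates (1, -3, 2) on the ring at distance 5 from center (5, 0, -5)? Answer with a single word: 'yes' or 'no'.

Answer: no

Derivation:
|px - cx| = |1 - 5| = 4
|py - cy| = |-3 - 0| = 3
|pz - cz| = |2 - (-5)| = 7
distance = (4+3+7)/2 = 14/2 = 7
radius = 5; distance != radius -> no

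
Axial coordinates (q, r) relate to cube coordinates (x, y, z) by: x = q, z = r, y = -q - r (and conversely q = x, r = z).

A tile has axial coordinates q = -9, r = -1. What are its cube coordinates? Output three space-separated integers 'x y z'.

Answer: -9 10 -1

Derivation:
x = q = -9
z = r = -1
y = -x - z = -(-9) - (-1) = 10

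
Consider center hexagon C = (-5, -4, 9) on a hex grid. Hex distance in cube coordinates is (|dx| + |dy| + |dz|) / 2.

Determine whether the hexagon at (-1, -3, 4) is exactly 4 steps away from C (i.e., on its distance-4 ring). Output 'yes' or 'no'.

Answer: no

Derivation:
|px - cx| = |-1 - (-5)| = 4
|py - cy| = |-3 - (-4)| = 1
|pz - cz| = |4 - 9| = 5
distance = (4+1+5)/2 = 10/2 = 5
radius = 4; distance != radius -> no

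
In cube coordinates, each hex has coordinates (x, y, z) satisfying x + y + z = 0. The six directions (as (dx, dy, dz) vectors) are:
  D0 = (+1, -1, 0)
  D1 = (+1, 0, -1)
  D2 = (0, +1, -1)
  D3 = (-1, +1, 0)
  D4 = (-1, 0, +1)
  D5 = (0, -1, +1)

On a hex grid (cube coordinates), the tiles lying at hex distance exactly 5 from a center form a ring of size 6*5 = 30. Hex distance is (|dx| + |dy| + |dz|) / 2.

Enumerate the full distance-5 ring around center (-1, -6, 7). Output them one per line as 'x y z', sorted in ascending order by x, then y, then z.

Walk ring at distance 5 from (-1, -6, 7):
Start at center + D4*5 = (-6, -6, 12)
  hex 0: (-6, -6, 12)
  hex 1: (-5, -7, 12)
  hex 2: (-4, -8, 12)
  hex 3: (-3, -9, 12)
  hex 4: (-2, -10, 12)
  hex 5: (-1, -11, 12)
  hex 6: (0, -11, 11)
  hex 7: (1, -11, 10)
  hex 8: (2, -11, 9)
  hex 9: (3, -11, 8)
  hex 10: (4, -11, 7)
  hex 11: (4, -10, 6)
  hex 12: (4, -9, 5)
  hex 13: (4, -8, 4)
  hex 14: (4, -7, 3)
  hex 15: (4, -6, 2)
  hex 16: (3, -5, 2)
  hex 17: (2, -4, 2)
  hex 18: (1, -3, 2)
  hex 19: (0, -2, 2)
  hex 20: (-1, -1, 2)
  hex 21: (-2, -1, 3)
  hex 22: (-3, -1, 4)
  hex 23: (-4, -1, 5)
  hex 24: (-5, -1, 6)
  hex 25: (-6, -1, 7)
  hex 26: (-6, -2, 8)
  hex 27: (-6, -3, 9)
  hex 28: (-6, -4, 10)
  hex 29: (-6, -5, 11)
Sorted: 30 hexes.

Answer: -6 -6 12
-6 -5 11
-6 -4 10
-6 -3 9
-6 -2 8
-6 -1 7
-5 -7 12
-5 -1 6
-4 -8 12
-4 -1 5
-3 -9 12
-3 -1 4
-2 -10 12
-2 -1 3
-1 -11 12
-1 -1 2
0 -11 11
0 -2 2
1 -11 10
1 -3 2
2 -11 9
2 -4 2
3 -11 8
3 -5 2
4 -11 7
4 -10 6
4 -9 5
4 -8 4
4 -7 3
4 -6 2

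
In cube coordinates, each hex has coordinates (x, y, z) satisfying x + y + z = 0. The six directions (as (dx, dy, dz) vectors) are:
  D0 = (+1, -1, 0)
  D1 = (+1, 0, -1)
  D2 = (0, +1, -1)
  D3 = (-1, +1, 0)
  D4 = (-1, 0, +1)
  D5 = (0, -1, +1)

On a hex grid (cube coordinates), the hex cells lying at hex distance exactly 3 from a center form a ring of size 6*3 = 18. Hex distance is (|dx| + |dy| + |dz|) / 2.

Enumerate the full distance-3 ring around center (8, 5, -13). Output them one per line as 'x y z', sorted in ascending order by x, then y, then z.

Answer: 5 5 -10
5 6 -11
5 7 -12
5 8 -13
6 4 -10
6 8 -14
7 3 -10
7 8 -15
8 2 -10
8 8 -16
9 2 -11
9 7 -16
10 2 -12
10 6 -16
11 2 -13
11 3 -14
11 4 -15
11 5 -16

Derivation:
Walk ring at distance 3 from (8, 5, -13):
Start at center + D4*3 = (5, 5, -10)
  hex 0: (5, 5, -10)
  hex 1: (6, 4, -10)
  hex 2: (7, 3, -10)
  hex 3: (8, 2, -10)
  hex 4: (9, 2, -11)
  hex 5: (10, 2, -12)
  hex 6: (11, 2, -13)
  hex 7: (11, 3, -14)
  hex 8: (11, 4, -15)
  hex 9: (11, 5, -16)
  hex 10: (10, 6, -16)
  hex 11: (9, 7, -16)
  hex 12: (8, 8, -16)
  hex 13: (7, 8, -15)
  hex 14: (6, 8, -14)
  hex 15: (5, 8, -13)
  hex 16: (5, 7, -12)
  hex 17: (5, 6, -11)
Sorted: 18 hexes.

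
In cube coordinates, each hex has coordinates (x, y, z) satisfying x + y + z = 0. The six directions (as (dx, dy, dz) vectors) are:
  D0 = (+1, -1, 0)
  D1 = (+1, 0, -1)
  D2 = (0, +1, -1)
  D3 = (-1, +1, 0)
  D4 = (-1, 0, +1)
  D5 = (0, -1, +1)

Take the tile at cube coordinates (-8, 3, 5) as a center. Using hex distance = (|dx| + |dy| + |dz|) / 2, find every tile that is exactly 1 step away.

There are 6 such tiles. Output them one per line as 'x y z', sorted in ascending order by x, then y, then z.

Walk ring at distance 1 from (-8, 3, 5):
Start at center + D4*1 = (-9, 3, 6)
  hex 0: (-9, 3, 6)
  hex 1: (-8, 2, 6)
  hex 2: (-7, 2, 5)
  hex 3: (-7, 3, 4)
  hex 4: (-8, 4, 4)
  hex 5: (-9, 4, 5)
Sorted: 6 hexes.

Answer: -9 3 6
-9 4 5
-8 2 6
-8 4 4
-7 2 5
-7 3 4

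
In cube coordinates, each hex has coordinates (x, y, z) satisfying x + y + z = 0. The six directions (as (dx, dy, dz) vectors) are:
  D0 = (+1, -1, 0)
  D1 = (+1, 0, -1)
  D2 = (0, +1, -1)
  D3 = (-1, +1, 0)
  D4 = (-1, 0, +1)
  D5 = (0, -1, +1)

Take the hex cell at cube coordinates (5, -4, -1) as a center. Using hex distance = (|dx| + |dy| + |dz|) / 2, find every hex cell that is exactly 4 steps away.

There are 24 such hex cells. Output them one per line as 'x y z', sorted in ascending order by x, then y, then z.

Answer: 1 -4 3
1 -3 2
1 -2 1
1 -1 0
1 0 -1
2 -5 3
2 0 -2
3 -6 3
3 0 -3
4 -7 3
4 0 -4
5 -8 3
5 0 -5
6 -8 2
6 -1 -5
7 -8 1
7 -2 -5
8 -8 0
8 -3 -5
9 -8 -1
9 -7 -2
9 -6 -3
9 -5 -4
9 -4 -5

Derivation:
Walk ring at distance 4 from (5, -4, -1):
Start at center + D4*4 = (1, -4, 3)
  hex 0: (1, -4, 3)
  hex 1: (2, -5, 3)
  hex 2: (3, -6, 3)
  hex 3: (4, -7, 3)
  hex 4: (5, -8, 3)
  hex 5: (6, -8, 2)
  hex 6: (7, -8, 1)
  hex 7: (8, -8, 0)
  hex 8: (9, -8, -1)
  hex 9: (9, -7, -2)
  hex 10: (9, -6, -3)
  hex 11: (9, -5, -4)
  hex 12: (9, -4, -5)
  hex 13: (8, -3, -5)
  hex 14: (7, -2, -5)
  hex 15: (6, -1, -5)
  hex 16: (5, 0, -5)
  hex 17: (4, 0, -4)
  hex 18: (3, 0, -3)
  hex 19: (2, 0, -2)
  hex 20: (1, 0, -1)
  hex 21: (1, -1, 0)
  hex 22: (1, -2, 1)
  hex 23: (1, -3, 2)
Sorted: 24 hexes.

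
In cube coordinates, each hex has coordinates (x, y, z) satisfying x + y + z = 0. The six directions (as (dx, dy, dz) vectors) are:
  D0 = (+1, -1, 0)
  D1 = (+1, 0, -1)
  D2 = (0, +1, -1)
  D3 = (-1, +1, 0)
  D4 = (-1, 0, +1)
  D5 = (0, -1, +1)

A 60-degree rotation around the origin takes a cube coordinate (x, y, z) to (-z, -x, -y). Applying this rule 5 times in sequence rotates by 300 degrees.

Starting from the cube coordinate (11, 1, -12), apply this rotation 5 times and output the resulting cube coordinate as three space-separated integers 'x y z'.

Start: (11, 1, -12)
Step 1: (11, 1, -12) -> (-(-12), -(11), -(1)) = (12, -11, -1)
Step 2: (12, -11, -1) -> (-(-1), -(12), -(-11)) = (1, -12, 11)
Step 3: (1, -12, 11) -> (-(11), -(1), -(-12)) = (-11, -1, 12)
Step 4: (-11, -1, 12) -> (-(12), -(-11), -(-1)) = (-12, 11, 1)
Step 5: (-12, 11, 1) -> (-(1), -(-12), -(11)) = (-1, 12, -11)

Answer: -1 12 -11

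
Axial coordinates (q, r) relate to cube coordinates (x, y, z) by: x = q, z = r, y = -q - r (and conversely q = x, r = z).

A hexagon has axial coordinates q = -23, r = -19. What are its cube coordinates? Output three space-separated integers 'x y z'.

Answer: -23 42 -19

Derivation:
x = q = -23
z = r = -19
y = -x - z = -(-23) - (-19) = 42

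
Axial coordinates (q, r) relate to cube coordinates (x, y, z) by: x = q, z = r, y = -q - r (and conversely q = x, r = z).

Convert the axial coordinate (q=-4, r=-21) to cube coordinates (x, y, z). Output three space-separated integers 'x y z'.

Answer: -4 25 -21

Derivation:
x = q = -4
z = r = -21
y = -x - z = -(-4) - (-21) = 25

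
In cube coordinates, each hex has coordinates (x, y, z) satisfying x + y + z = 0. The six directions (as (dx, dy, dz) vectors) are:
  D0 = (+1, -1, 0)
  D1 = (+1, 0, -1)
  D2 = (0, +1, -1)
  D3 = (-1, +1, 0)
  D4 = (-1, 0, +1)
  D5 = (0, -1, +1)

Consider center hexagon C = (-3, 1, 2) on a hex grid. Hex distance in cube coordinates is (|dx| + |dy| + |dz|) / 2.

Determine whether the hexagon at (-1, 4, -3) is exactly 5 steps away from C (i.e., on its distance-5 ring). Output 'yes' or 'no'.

Answer: yes

Derivation:
|px - cx| = |-1 - (-3)| = 2
|py - cy| = |4 - 1| = 3
|pz - cz| = |-3 - 2| = 5
distance = (2+3+5)/2 = 10/2 = 5
radius = 5; distance == radius -> yes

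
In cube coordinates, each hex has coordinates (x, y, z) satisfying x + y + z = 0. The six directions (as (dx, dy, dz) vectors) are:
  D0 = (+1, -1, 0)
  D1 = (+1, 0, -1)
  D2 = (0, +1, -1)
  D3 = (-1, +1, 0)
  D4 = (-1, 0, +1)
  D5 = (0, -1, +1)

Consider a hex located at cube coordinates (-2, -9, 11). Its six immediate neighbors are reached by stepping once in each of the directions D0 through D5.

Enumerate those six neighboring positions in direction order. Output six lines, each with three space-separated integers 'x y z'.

Answer: -1 -10 11
-1 -9 10
-2 -8 10
-3 -8 11
-3 -9 12
-2 -10 12

Derivation:
Center: (-2, -9, 11). Add each direction:
  D0: (-2, -9, 11) + (1, -1, 0) = (-1, -10, 11)
  D1: (-2, -9, 11) + (1, 0, -1) = (-1, -9, 10)
  D2: (-2, -9, 11) + (0, 1, -1) = (-2, -8, 10)
  D3: (-2, -9, 11) + (-1, 1, 0) = (-3, -8, 11)
  D4: (-2, -9, 11) + (-1, 0, 1) = (-3, -9, 12)
  D5: (-2, -9, 11) + (0, -1, 1) = (-2, -10, 12)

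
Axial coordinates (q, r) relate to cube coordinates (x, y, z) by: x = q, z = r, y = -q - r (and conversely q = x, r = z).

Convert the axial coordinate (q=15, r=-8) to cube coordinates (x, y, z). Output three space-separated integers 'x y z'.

Answer: 15 -7 -8

Derivation:
x = q = 15
z = r = -8
y = -x - z = -(15) - (-8) = -7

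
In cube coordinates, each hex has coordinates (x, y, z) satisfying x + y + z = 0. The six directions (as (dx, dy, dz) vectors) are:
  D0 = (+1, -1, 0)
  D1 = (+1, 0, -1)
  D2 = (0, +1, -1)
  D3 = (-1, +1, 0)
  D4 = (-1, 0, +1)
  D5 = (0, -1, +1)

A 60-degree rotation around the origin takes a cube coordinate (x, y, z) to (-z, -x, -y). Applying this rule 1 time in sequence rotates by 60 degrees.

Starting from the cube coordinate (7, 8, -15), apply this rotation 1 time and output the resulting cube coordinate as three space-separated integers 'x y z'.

Answer: 15 -7 -8

Derivation:
Start: (7, 8, -15)
Step 1: (7, 8, -15) -> (-(-15), -(7), -(8)) = (15, -7, -8)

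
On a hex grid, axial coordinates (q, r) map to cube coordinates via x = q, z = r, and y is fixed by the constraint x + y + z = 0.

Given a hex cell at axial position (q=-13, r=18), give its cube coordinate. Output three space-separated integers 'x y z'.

x = q = -13
z = r = 18
y = -x - z = -(-13) - (18) = -5

Answer: -13 -5 18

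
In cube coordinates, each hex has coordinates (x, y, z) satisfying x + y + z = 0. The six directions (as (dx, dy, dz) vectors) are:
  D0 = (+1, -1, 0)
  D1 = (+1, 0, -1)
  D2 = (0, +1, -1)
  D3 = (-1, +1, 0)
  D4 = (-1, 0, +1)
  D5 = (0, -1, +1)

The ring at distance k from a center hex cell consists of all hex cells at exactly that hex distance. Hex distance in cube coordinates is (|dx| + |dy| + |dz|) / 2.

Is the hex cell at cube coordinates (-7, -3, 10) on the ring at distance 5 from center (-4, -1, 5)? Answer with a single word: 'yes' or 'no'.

Answer: yes

Derivation:
|px - cx| = |-7 - (-4)| = 3
|py - cy| = |-3 - (-1)| = 2
|pz - cz| = |10 - 5| = 5
distance = (3+2+5)/2 = 10/2 = 5
radius = 5; distance == radius -> yes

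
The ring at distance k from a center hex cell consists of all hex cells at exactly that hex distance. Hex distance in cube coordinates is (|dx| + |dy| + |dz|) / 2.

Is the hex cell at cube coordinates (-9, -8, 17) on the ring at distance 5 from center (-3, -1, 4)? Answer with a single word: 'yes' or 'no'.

|px - cx| = |-9 - (-3)| = 6
|py - cy| = |-8 - (-1)| = 7
|pz - cz| = |17 - 4| = 13
distance = (6+7+13)/2 = 26/2 = 13
radius = 5; distance != radius -> no

Answer: no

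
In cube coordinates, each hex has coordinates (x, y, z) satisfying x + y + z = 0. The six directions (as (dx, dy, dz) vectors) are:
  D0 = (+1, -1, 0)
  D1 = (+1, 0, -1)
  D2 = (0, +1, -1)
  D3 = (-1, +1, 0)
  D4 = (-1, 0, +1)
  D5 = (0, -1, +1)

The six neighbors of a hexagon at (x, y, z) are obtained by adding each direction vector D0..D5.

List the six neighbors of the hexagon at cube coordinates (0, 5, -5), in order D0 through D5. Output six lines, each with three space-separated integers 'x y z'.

Answer: 1 4 -5
1 5 -6
0 6 -6
-1 6 -5
-1 5 -4
0 4 -4

Derivation:
Center: (0, 5, -5). Add each direction:
  D0: (0, 5, -5) + (1, -1, 0) = (1, 4, -5)
  D1: (0, 5, -5) + (1, 0, -1) = (1, 5, -6)
  D2: (0, 5, -5) + (0, 1, -1) = (0, 6, -6)
  D3: (0, 5, -5) + (-1, 1, 0) = (-1, 6, -5)
  D4: (0, 5, -5) + (-1, 0, 1) = (-1, 5, -4)
  D5: (0, 5, -5) + (0, -1, 1) = (0, 4, -4)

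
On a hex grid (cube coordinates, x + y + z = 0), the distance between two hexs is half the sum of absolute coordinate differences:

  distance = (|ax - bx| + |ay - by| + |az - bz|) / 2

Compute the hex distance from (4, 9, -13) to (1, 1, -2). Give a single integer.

|ax - bx| = |4 - 1| = 3
|ay - by| = |9 - 1| = 8
|az - bz| = |-13 - (-2)| = 11
distance = (3 + 8 + 11) / 2 = 22 / 2 = 11

Answer: 11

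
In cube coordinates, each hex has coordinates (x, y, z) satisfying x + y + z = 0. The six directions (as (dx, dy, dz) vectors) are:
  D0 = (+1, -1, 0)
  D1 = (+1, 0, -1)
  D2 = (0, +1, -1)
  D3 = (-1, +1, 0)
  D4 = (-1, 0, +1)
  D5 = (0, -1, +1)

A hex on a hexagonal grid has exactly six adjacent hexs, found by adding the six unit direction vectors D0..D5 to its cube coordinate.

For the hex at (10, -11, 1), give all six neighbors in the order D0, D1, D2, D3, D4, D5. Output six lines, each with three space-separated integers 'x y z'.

Center: (10, -11, 1). Add each direction:
  D0: (10, -11, 1) + (1, -1, 0) = (11, -12, 1)
  D1: (10, -11, 1) + (1, 0, -1) = (11, -11, 0)
  D2: (10, -11, 1) + (0, 1, -1) = (10, -10, 0)
  D3: (10, -11, 1) + (-1, 1, 0) = (9, -10, 1)
  D4: (10, -11, 1) + (-1, 0, 1) = (9, -11, 2)
  D5: (10, -11, 1) + (0, -1, 1) = (10, -12, 2)

Answer: 11 -12 1
11 -11 0
10 -10 0
9 -10 1
9 -11 2
10 -12 2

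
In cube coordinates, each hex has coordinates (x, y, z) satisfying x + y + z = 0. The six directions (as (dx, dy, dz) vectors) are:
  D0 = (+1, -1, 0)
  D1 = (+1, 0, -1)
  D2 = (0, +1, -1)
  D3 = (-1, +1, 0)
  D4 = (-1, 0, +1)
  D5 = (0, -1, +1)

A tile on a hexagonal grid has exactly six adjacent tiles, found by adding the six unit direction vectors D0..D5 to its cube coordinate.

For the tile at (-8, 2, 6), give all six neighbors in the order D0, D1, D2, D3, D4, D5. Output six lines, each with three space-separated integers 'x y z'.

Center: (-8, 2, 6). Add each direction:
  D0: (-8, 2, 6) + (1, -1, 0) = (-7, 1, 6)
  D1: (-8, 2, 6) + (1, 0, -1) = (-7, 2, 5)
  D2: (-8, 2, 6) + (0, 1, -1) = (-8, 3, 5)
  D3: (-8, 2, 6) + (-1, 1, 0) = (-9, 3, 6)
  D4: (-8, 2, 6) + (-1, 0, 1) = (-9, 2, 7)
  D5: (-8, 2, 6) + (0, -1, 1) = (-8, 1, 7)

Answer: -7 1 6
-7 2 5
-8 3 5
-9 3 6
-9 2 7
-8 1 7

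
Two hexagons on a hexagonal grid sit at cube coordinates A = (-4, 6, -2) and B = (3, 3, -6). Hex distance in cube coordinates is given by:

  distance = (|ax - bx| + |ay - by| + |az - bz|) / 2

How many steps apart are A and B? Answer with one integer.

Answer: 7

Derivation:
|ax - bx| = |-4 - 3| = 7
|ay - by| = |6 - 3| = 3
|az - bz| = |-2 - (-6)| = 4
distance = (7 + 3 + 4) / 2 = 14 / 2 = 7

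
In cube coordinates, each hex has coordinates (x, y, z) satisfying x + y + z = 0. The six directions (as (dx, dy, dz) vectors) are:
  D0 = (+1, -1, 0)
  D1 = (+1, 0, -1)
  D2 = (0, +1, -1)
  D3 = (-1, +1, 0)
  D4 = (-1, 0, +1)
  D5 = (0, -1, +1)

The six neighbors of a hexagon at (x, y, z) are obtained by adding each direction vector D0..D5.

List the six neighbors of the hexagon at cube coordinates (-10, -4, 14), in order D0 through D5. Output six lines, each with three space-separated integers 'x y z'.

Answer: -9 -5 14
-9 -4 13
-10 -3 13
-11 -3 14
-11 -4 15
-10 -5 15

Derivation:
Center: (-10, -4, 14). Add each direction:
  D0: (-10, -4, 14) + (1, -1, 0) = (-9, -5, 14)
  D1: (-10, -4, 14) + (1, 0, -1) = (-9, -4, 13)
  D2: (-10, -4, 14) + (0, 1, -1) = (-10, -3, 13)
  D3: (-10, -4, 14) + (-1, 1, 0) = (-11, -3, 14)
  D4: (-10, -4, 14) + (-1, 0, 1) = (-11, -4, 15)
  D5: (-10, -4, 14) + (0, -1, 1) = (-10, -5, 15)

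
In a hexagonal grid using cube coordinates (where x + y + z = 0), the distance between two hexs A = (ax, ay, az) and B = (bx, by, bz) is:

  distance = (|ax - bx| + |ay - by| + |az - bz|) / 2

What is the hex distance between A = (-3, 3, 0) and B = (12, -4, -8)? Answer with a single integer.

Answer: 15

Derivation:
|ax - bx| = |-3 - 12| = 15
|ay - by| = |3 - (-4)| = 7
|az - bz| = |0 - (-8)| = 8
distance = (15 + 7 + 8) / 2 = 30 / 2 = 15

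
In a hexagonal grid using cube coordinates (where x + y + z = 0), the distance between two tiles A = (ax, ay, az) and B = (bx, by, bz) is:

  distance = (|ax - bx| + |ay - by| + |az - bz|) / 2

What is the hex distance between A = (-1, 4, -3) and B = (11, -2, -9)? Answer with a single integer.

Answer: 12

Derivation:
|ax - bx| = |-1 - 11| = 12
|ay - by| = |4 - (-2)| = 6
|az - bz| = |-3 - (-9)| = 6
distance = (12 + 6 + 6) / 2 = 24 / 2 = 12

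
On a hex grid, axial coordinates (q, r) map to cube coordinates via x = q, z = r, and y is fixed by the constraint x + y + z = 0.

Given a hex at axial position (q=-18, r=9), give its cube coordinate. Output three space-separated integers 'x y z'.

Answer: -18 9 9

Derivation:
x = q = -18
z = r = 9
y = -x - z = -(-18) - (9) = 9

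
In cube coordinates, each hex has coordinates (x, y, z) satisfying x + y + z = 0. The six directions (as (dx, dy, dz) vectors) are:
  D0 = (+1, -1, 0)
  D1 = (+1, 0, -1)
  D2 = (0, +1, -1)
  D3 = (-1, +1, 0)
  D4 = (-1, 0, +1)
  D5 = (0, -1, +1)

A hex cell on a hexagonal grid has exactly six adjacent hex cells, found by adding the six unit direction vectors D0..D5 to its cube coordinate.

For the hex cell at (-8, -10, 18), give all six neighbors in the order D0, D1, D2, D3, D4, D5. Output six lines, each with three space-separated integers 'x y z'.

Answer: -7 -11 18
-7 -10 17
-8 -9 17
-9 -9 18
-9 -10 19
-8 -11 19

Derivation:
Center: (-8, -10, 18). Add each direction:
  D0: (-8, -10, 18) + (1, -1, 0) = (-7, -11, 18)
  D1: (-8, -10, 18) + (1, 0, -1) = (-7, -10, 17)
  D2: (-8, -10, 18) + (0, 1, -1) = (-8, -9, 17)
  D3: (-8, -10, 18) + (-1, 1, 0) = (-9, -9, 18)
  D4: (-8, -10, 18) + (-1, 0, 1) = (-9, -10, 19)
  D5: (-8, -10, 18) + (0, -1, 1) = (-8, -11, 19)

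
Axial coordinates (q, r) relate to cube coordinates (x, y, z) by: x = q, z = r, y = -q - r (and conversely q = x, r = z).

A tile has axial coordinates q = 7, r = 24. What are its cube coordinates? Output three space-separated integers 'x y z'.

x = q = 7
z = r = 24
y = -x - z = -(7) - (24) = -31

Answer: 7 -31 24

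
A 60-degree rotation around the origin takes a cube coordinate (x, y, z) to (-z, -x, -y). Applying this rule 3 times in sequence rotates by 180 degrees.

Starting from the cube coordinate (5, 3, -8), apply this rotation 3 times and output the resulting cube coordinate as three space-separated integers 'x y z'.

Answer: -5 -3 8

Derivation:
Start: (5, 3, -8)
Step 1: (5, 3, -8) -> (-(-8), -(5), -(3)) = (8, -5, -3)
Step 2: (8, -5, -3) -> (-(-3), -(8), -(-5)) = (3, -8, 5)
Step 3: (3, -8, 5) -> (-(5), -(3), -(-8)) = (-5, -3, 8)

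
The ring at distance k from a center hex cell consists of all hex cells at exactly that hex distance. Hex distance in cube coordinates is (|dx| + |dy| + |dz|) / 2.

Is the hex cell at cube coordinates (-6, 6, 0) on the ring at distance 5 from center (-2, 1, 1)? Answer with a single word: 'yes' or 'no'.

Answer: yes

Derivation:
|px - cx| = |-6 - (-2)| = 4
|py - cy| = |6 - 1| = 5
|pz - cz| = |0 - 1| = 1
distance = (4+5+1)/2 = 10/2 = 5
radius = 5; distance == radius -> yes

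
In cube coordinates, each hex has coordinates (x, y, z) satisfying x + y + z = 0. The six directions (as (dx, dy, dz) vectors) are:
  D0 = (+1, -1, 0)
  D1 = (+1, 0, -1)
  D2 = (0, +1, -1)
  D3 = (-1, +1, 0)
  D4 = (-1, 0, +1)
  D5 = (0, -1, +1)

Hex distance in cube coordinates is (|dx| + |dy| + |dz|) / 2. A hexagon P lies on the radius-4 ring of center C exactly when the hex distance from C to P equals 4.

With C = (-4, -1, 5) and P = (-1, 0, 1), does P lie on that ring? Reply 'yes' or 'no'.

Answer: yes

Derivation:
|px - cx| = |-1 - (-4)| = 3
|py - cy| = |0 - (-1)| = 1
|pz - cz| = |1 - 5| = 4
distance = (3+1+4)/2 = 8/2 = 4
radius = 4; distance == radius -> yes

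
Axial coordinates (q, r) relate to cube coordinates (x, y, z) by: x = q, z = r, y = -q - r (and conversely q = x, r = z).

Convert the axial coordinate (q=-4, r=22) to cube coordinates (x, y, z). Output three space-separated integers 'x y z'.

Answer: -4 -18 22

Derivation:
x = q = -4
z = r = 22
y = -x - z = -(-4) - (22) = -18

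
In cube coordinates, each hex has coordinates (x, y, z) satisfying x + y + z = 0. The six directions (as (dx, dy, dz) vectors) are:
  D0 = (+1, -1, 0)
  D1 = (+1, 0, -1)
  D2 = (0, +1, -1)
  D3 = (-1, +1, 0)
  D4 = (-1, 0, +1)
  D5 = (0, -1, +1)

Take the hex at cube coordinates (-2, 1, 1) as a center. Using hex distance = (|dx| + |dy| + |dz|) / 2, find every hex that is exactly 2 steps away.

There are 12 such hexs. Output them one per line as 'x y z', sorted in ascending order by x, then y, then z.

Walk ring at distance 2 from (-2, 1, 1):
Start at center + D4*2 = (-4, 1, 3)
  hex 0: (-4, 1, 3)
  hex 1: (-3, 0, 3)
  hex 2: (-2, -1, 3)
  hex 3: (-1, -1, 2)
  hex 4: (0, -1, 1)
  hex 5: (0, 0, 0)
  hex 6: (0, 1, -1)
  hex 7: (-1, 2, -1)
  hex 8: (-2, 3, -1)
  hex 9: (-3, 3, 0)
  hex 10: (-4, 3, 1)
  hex 11: (-4, 2, 2)
Sorted: 12 hexes.

Answer: -4 1 3
-4 2 2
-4 3 1
-3 0 3
-3 3 0
-2 -1 3
-2 3 -1
-1 -1 2
-1 2 -1
0 -1 1
0 0 0
0 1 -1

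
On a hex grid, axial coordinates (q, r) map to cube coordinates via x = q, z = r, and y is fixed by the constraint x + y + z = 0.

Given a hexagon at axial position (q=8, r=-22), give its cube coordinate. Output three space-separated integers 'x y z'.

Answer: 8 14 -22

Derivation:
x = q = 8
z = r = -22
y = -x - z = -(8) - (-22) = 14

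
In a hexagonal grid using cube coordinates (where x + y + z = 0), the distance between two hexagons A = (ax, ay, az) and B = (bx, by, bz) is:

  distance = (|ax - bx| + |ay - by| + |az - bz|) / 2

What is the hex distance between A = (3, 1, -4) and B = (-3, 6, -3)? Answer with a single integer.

|ax - bx| = |3 - (-3)| = 6
|ay - by| = |1 - 6| = 5
|az - bz| = |-4 - (-3)| = 1
distance = (6 + 5 + 1) / 2 = 12 / 2 = 6

Answer: 6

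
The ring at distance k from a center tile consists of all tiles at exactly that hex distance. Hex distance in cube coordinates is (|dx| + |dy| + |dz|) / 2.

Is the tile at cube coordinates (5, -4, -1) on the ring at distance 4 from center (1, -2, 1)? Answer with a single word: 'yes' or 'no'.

|px - cx| = |5 - 1| = 4
|py - cy| = |-4 - (-2)| = 2
|pz - cz| = |-1 - 1| = 2
distance = (4+2+2)/2 = 8/2 = 4
radius = 4; distance == radius -> yes

Answer: yes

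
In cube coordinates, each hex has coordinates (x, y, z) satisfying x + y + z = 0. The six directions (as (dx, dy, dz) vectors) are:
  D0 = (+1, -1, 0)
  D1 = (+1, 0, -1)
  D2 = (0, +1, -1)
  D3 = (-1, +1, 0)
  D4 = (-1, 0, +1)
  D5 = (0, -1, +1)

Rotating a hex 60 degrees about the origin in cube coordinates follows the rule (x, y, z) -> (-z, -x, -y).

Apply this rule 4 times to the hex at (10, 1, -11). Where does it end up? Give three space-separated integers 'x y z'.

Answer: -11 10 1

Derivation:
Start: (10, 1, -11)
Step 1: (10, 1, -11) -> (-(-11), -(10), -(1)) = (11, -10, -1)
Step 2: (11, -10, -1) -> (-(-1), -(11), -(-10)) = (1, -11, 10)
Step 3: (1, -11, 10) -> (-(10), -(1), -(-11)) = (-10, -1, 11)
Step 4: (-10, -1, 11) -> (-(11), -(-10), -(-1)) = (-11, 10, 1)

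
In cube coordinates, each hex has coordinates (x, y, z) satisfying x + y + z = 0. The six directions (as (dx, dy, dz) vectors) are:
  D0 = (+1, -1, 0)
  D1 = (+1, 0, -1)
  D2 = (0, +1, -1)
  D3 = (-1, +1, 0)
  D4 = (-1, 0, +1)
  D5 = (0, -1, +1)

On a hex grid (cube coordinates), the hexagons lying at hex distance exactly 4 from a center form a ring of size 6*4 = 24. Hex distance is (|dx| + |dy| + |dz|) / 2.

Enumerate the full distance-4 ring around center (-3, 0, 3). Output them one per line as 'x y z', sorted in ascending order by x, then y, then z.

Answer: -7 0 7
-7 1 6
-7 2 5
-7 3 4
-7 4 3
-6 -1 7
-6 4 2
-5 -2 7
-5 4 1
-4 -3 7
-4 4 0
-3 -4 7
-3 4 -1
-2 -4 6
-2 3 -1
-1 -4 5
-1 2 -1
0 -4 4
0 1 -1
1 -4 3
1 -3 2
1 -2 1
1 -1 0
1 0 -1

Derivation:
Walk ring at distance 4 from (-3, 0, 3):
Start at center + D4*4 = (-7, 0, 7)
  hex 0: (-7, 0, 7)
  hex 1: (-6, -1, 7)
  hex 2: (-5, -2, 7)
  hex 3: (-4, -3, 7)
  hex 4: (-3, -4, 7)
  hex 5: (-2, -4, 6)
  hex 6: (-1, -4, 5)
  hex 7: (0, -4, 4)
  hex 8: (1, -4, 3)
  hex 9: (1, -3, 2)
  hex 10: (1, -2, 1)
  hex 11: (1, -1, 0)
  hex 12: (1, 0, -1)
  hex 13: (0, 1, -1)
  hex 14: (-1, 2, -1)
  hex 15: (-2, 3, -1)
  hex 16: (-3, 4, -1)
  hex 17: (-4, 4, 0)
  hex 18: (-5, 4, 1)
  hex 19: (-6, 4, 2)
  hex 20: (-7, 4, 3)
  hex 21: (-7, 3, 4)
  hex 22: (-7, 2, 5)
  hex 23: (-7, 1, 6)
Sorted: 24 hexes.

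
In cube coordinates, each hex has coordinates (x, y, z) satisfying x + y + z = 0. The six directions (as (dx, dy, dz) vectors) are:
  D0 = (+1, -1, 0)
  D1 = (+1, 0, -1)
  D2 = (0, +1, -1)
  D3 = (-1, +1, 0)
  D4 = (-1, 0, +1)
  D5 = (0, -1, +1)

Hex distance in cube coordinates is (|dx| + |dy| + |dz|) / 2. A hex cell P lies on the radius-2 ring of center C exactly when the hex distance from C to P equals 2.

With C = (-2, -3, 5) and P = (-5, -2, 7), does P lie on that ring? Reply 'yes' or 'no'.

|px - cx| = |-5 - (-2)| = 3
|py - cy| = |-2 - (-3)| = 1
|pz - cz| = |7 - 5| = 2
distance = (3+1+2)/2 = 6/2 = 3
radius = 2; distance != radius -> no

Answer: no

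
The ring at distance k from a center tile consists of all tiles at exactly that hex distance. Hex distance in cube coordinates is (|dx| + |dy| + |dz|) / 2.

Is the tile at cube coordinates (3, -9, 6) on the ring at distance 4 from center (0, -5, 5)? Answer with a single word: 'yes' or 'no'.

|px - cx| = |3 - 0| = 3
|py - cy| = |-9 - (-5)| = 4
|pz - cz| = |6 - 5| = 1
distance = (3+4+1)/2 = 8/2 = 4
radius = 4; distance == radius -> yes

Answer: yes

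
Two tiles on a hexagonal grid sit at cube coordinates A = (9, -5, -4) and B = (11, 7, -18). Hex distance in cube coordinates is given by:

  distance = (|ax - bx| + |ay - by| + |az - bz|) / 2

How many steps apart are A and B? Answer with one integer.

Answer: 14

Derivation:
|ax - bx| = |9 - 11| = 2
|ay - by| = |-5 - 7| = 12
|az - bz| = |-4 - (-18)| = 14
distance = (2 + 12 + 14) / 2 = 28 / 2 = 14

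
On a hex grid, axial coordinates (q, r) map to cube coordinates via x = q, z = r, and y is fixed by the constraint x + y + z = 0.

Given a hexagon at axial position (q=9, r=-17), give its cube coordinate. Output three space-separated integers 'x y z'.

x = q = 9
z = r = -17
y = -x - z = -(9) - (-17) = 8

Answer: 9 8 -17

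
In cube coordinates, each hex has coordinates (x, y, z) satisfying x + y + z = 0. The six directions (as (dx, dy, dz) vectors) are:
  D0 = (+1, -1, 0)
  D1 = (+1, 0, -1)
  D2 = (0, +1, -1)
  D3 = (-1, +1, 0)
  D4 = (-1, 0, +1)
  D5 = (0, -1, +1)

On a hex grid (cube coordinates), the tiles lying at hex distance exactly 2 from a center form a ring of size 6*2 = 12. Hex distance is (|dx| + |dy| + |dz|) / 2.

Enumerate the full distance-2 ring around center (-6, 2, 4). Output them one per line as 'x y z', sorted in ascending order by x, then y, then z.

Walk ring at distance 2 from (-6, 2, 4):
Start at center + D4*2 = (-8, 2, 6)
  hex 0: (-8, 2, 6)
  hex 1: (-7, 1, 6)
  hex 2: (-6, 0, 6)
  hex 3: (-5, 0, 5)
  hex 4: (-4, 0, 4)
  hex 5: (-4, 1, 3)
  hex 6: (-4, 2, 2)
  hex 7: (-5, 3, 2)
  hex 8: (-6, 4, 2)
  hex 9: (-7, 4, 3)
  hex 10: (-8, 4, 4)
  hex 11: (-8, 3, 5)
Sorted: 12 hexes.

Answer: -8 2 6
-8 3 5
-8 4 4
-7 1 6
-7 4 3
-6 0 6
-6 4 2
-5 0 5
-5 3 2
-4 0 4
-4 1 3
-4 2 2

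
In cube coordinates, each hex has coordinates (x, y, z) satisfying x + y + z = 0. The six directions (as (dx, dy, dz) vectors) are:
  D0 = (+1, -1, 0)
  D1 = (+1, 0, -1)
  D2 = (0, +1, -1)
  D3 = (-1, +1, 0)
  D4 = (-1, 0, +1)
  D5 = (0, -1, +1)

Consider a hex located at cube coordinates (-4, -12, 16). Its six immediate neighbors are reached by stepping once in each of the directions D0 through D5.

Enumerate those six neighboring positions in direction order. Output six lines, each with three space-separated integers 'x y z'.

Center: (-4, -12, 16). Add each direction:
  D0: (-4, -12, 16) + (1, -1, 0) = (-3, -13, 16)
  D1: (-4, -12, 16) + (1, 0, -1) = (-3, -12, 15)
  D2: (-4, -12, 16) + (0, 1, -1) = (-4, -11, 15)
  D3: (-4, -12, 16) + (-1, 1, 0) = (-5, -11, 16)
  D4: (-4, -12, 16) + (-1, 0, 1) = (-5, -12, 17)
  D5: (-4, -12, 16) + (0, -1, 1) = (-4, -13, 17)

Answer: -3 -13 16
-3 -12 15
-4 -11 15
-5 -11 16
-5 -12 17
-4 -13 17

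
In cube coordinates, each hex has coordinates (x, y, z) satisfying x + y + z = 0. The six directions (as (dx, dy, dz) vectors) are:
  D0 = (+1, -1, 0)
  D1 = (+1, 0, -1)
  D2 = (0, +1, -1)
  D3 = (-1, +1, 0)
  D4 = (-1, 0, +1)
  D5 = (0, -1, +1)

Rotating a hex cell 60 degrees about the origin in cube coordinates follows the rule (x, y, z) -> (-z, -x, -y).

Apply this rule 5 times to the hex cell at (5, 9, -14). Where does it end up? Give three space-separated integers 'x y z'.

Start: (5, 9, -14)
Step 1: (5, 9, -14) -> (-(-14), -(5), -(9)) = (14, -5, -9)
Step 2: (14, -5, -9) -> (-(-9), -(14), -(-5)) = (9, -14, 5)
Step 3: (9, -14, 5) -> (-(5), -(9), -(-14)) = (-5, -9, 14)
Step 4: (-5, -9, 14) -> (-(14), -(-5), -(-9)) = (-14, 5, 9)
Step 5: (-14, 5, 9) -> (-(9), -(-14), -(5)) = (-9, 14, -5)

Answer: -9 14 -5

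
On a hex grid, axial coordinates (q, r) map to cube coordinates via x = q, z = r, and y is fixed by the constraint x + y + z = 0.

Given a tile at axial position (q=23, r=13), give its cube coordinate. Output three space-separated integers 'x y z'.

x = q = 23
z = r = 13
y = -x - z = -(23) - (13) = -36

Answer: 23 -36 13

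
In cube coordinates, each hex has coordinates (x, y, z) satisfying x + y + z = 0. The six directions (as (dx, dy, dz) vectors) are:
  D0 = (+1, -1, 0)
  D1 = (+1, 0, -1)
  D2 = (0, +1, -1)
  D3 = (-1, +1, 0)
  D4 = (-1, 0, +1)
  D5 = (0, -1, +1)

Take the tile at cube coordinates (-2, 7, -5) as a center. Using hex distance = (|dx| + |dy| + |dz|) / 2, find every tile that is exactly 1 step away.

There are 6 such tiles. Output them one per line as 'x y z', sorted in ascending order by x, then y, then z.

Walk ring at distance 1 from (-2, 7, -5):
Start at center + D4*1 = (-3, 7, -4)
  hex 0: (-3, 7, -4)
  hex 1: (-2, 6, -4)
  hex 2: (-1, 6, -5)
  hex 3: (-1, 7, -6)
  hex 4: (-2, 8, -6)
  hex 5: (-3, 8, -5)
Sorted: 6 hexes.

Answer: -3 7 -4
-3 8 -5
-2 6 -4
-2 8 -6
-1 6 -5
-1 7 -6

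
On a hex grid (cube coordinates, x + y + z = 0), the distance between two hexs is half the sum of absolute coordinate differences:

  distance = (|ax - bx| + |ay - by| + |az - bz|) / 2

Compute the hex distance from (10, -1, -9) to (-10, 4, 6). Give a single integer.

|ax - bx| = |10 - (-10)| = 20
|ay - by| = |-1 - 4| = 5
|az - bz| = |-9 - 6| = 15
distance = (20 + 5 + 15) / 2 = 40 / 2 = 20

Answer: 20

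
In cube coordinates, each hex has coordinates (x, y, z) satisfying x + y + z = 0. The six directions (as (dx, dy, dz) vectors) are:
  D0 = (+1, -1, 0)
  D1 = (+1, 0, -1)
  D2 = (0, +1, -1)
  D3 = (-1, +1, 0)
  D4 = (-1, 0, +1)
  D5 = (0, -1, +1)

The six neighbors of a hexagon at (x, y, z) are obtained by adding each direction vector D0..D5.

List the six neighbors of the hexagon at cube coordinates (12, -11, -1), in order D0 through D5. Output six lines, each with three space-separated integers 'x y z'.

Center: (12, -11, -1). Add each direction:
  D0: (12, -11, -1) + (1, -1, 0) = (13, -12, -1)
  D1: (12, -11, -1) + (1, 0, -1) = (13, -11, -2)
  D2: (12, -11, -1) + (0, 1, -1) = (12, -10, -2)
  D3: (12, -11, -1) + (-1, 1, 0) = (11, -10, -1)
  D4: (12, -11, -1) + (-1, 0, 1) = (11, -11, 0)
  D5: (12, -11, -1) + (0, -1, 1) = (12, -12, 0)

Answer: 13 -12 -1
13 -11 -2
12 -10 -2
11 -10 -1
11 -11 0
12 -12 0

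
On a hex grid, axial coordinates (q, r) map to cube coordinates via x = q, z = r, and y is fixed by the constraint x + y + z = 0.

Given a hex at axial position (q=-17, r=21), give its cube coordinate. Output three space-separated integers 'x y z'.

Answer: -17 -4 21

Derivation:
x = q = -17
z = r = 21
y = -x - z = -(-17) - (21) = -4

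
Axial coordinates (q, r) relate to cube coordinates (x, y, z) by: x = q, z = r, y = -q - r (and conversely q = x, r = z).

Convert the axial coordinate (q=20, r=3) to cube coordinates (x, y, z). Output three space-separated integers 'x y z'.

Answer: 20 -23 3

Derivation:
x = q = 20
z = r = 3
y = -x - z = -(20) - (3) = -23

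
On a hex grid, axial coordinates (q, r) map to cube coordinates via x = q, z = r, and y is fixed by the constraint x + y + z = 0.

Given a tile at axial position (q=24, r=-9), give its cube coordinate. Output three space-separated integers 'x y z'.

x = q = 24
z = r = -9
y = -x - z = -(24) - (-9) = -15

Answer: 24 -15 -9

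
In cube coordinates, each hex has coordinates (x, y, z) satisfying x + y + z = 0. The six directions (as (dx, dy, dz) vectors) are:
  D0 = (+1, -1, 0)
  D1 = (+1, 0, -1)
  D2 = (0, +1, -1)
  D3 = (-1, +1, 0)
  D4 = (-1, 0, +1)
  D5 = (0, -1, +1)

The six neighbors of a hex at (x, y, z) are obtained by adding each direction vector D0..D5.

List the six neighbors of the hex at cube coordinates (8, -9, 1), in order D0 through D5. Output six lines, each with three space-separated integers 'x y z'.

Answer: 9 -10 1
9 -9 0
8 -8 0
7 -8 1
7 -9 2
8 -10 2

Derivation:
Center: (8, -9, 1). Add each direction:
  D0: (8, -9, 1) + (1, -1, 0) = (9, -10, 1)
  D1: (8, -9, 1) + (1, 0, -1) = (9, -9, 0)
  D2: (8, -9, 1) + (0, 1, -1) = (8, -8, 0)
  D3: (8, -9, 1) + (-1, 1, 0) = (7, -8, 1)
  D4: (8, -9, 1) + (-1, 0, 1) = (7, -9, 2)
  D5: (8, -9, 1) + (0, -1, 1) = (8, -10, 2)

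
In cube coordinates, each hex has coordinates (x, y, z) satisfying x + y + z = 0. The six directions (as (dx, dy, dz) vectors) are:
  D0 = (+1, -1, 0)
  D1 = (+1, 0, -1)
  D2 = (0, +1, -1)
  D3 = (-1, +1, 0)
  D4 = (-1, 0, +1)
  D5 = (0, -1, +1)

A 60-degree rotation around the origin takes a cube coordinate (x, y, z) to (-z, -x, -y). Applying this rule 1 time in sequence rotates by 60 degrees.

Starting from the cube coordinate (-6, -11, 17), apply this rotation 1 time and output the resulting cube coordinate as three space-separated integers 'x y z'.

Start: (-6, -11, 17)
Step 1: (-6, -11, 17) -> (-(17), -(-6), -(-11)) = (-17, 6, 11)

Answer: -17 6 11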